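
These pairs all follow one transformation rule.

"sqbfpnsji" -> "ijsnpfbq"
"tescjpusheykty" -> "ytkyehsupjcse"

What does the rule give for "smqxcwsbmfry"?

The pattern: reverse the string, then delete the last character.
On "smqxcwsbmfry": the first step gives "yrfmbswcxqms", and the second then gives "yrfmbswcxqm".

yrfmbswcxqm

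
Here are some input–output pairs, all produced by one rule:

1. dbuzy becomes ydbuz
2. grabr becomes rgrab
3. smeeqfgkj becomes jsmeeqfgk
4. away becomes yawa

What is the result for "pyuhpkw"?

wpyuhpk

The transformation: move the last character to the front.
Applying that to "pyuhpkw" gives "wpyuhpk".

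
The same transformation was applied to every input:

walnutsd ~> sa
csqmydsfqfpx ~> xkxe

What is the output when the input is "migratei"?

na

What's happening: keep one character in every 3, starting at position 3 (positions 3rd, 6th, 9th, ...), then shift every letter 7 places forward in the alphabet (wrapping around).
Applying that to "migratei" gives "na".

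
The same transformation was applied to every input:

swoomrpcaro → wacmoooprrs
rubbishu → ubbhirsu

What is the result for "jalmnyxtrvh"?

yahjlmnrtvx

The transformation: sort the characters into alphabetical order, then move the last character to the front.
Applying both steps to "jalmnyxtrvh": "ahjlmnrtvxy", then "yahjlmnrtvx".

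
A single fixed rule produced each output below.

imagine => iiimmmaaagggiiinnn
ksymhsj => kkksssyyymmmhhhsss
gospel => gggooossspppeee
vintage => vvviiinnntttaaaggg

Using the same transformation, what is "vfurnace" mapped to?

vvvfffuuurrrnnnaaaccc

Looking at the pairs, the operation is to delete the last character, then repeat every character 3 times.
Working it through for "vfurnace": intermediate "vfurnac", final "vvvfffuuurrrnnnaaaccc".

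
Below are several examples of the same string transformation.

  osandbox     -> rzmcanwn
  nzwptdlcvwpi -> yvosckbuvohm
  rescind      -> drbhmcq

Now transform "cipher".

Rule — shift every letter 1 place backward in the alphabet (wrapping around), then move the first character to the end.
Applying that to "cipher" gives "hogdqb".
(Check on "nzwptdlcvwpi": → "myvosckbuvoh" → "yvosckbuvohm" ✓)

hogdqb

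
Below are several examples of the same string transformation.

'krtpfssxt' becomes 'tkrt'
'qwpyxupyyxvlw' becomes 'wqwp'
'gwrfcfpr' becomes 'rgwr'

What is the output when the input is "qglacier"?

rqgl

Rule — move the last character to the front, then keep only the first 4 characters.
Applying both steps to "qglacier": "rqglacie", then "rqgl".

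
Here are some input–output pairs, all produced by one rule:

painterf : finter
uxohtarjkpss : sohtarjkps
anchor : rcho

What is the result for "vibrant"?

tbran

The pattern: delete the first 2 characters, then move the last character to the front.
On "vibrant": the first step gives "brant", and the second then gives "tbran".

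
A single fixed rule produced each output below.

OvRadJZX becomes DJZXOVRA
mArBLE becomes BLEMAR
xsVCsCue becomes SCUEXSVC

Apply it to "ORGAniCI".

The pattern: swap the front and back halves of the string, then convert every letter to uppercase.
Starting from "ORGAniCI": after the first operation, "niCIORGA"; after the second, "NICIORGA".

NICIORGA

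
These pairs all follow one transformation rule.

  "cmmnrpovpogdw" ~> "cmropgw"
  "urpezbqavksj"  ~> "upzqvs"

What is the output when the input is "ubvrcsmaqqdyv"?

uvcmqdv

In each case the input is transformed by: keep every other character starting from the first (positions 1st, 3rd, 5th, ...).
Doing the same to "ubvrcsmaqqdyv": "uvcmqdv".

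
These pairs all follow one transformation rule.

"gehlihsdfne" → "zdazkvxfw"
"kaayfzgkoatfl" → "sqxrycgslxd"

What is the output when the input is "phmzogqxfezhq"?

Looking at the pairs, the operation is to shift every letter 8 places backward in the alphabet (wrapping around), then delete the first 2 characters.
For "phmzogqxfezhq", step one produces "hzergyipxwrzi"; step two turns that into "ergyipxwrzi".

ergyipxwrzi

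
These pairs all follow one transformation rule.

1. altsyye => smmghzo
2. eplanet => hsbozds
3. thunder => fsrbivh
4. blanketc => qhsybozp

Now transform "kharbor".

fcpfovy

The transformation: shift every letter 12 places backward in the alphabet (wrapping around), then reverse the string.
For "kharbor", step one produces "yvofpcf"; step two turns that into "fcpfovy".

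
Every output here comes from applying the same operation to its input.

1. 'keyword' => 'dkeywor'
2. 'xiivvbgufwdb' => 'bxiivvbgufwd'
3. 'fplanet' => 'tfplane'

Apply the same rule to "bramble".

Each output is the input with this applied: move the last character to the front.
"bramble" → "ebrambl".

ebrambl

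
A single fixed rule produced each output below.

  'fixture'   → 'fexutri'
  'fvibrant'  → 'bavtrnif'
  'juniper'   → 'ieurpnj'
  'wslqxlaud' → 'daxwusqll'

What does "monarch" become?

caronmh

Rule — sort the characters into reverse alphabetical order, then move the last 2 characters to the front (rotate right by 2).
Starting from "monarch": after the first operation, "ronmhca"; after the second, "caronmh".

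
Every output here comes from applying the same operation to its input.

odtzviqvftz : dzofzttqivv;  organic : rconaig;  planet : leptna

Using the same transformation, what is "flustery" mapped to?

lrfystue

In each case the input is transformed by: swap each adjacent pair of characters (1↔2, 3↔4, ...), then take characters alternately from the front and the back (1st, last, 2nd, 2nd-last, ...).
"flustery" → "lfsuetyr" → "lrfystue".
(Check on "planet": → "lpnate" → "leptna" ✓)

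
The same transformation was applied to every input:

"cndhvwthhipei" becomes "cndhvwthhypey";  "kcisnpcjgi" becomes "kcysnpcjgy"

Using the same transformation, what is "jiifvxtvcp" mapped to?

In each case the input is transformed by: replace every "i" with "y".
"jiifvxtvcp" → "jyyfvxtvcp".

jyyfvxtvcp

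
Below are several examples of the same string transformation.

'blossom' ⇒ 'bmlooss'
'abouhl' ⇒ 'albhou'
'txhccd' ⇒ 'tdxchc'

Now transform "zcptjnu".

Looking at the pairs, the operation is to take characters alternately from the front and the back (1st, last, 2nd, 2nd-last, ...).
"zcptjnu" → "zucnpjt".

zucnpjt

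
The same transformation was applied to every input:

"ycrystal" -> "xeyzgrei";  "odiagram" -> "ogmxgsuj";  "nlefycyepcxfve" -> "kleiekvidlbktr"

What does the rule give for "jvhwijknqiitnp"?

In each case the input is transformed by: shift every letter 6 places forward in the alphabet (wrapping around), then move the first 2 characters to the end (rotate left by 2).
On "jvhwijknqiitnp": the first step gives "pbncopqtwooztv", and the second then gives "ncopqtwooztvpb".

ncopqtwooztvpb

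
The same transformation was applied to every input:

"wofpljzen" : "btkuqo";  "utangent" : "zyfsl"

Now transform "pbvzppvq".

ugaeu

The pattern: delete the last 3 characters, then shift every letter 5 places forward in the alphabet (wrapping around).
"pbvzppvq" → "pbvzp" → "ugaeu".
(Check on "utangent": → "utang" → "zyfsl" ✓)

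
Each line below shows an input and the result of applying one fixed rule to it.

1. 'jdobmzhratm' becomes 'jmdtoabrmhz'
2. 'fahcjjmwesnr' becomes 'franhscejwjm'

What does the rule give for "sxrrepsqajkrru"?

Each output is the input with this applied: take characters alternately from the front and the back (1st, last, 2nd, 2nd-last, ...).
Applying that to "sxrrepsqajkrru" gives "suxrrrrkejpasq".

suxrrrrkejpasq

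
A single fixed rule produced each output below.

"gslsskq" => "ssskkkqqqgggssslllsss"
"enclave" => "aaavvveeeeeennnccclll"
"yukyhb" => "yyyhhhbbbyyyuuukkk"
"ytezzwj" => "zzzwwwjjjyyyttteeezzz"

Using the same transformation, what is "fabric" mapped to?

The rule is to move the last 3 characters to the front (rotate right by 3), then repeat every character 3 times.
For "fabric", step one produces "ricfab"; step two turns that into "rrriiicccfffaaabbb".

rrriiicccfffaaabbb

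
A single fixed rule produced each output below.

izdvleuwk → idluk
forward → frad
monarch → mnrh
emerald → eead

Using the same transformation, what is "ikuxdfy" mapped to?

iudy

Looking at the pairs, the operation is to keep every other character starting from the first (positions 1st, 3rd, 5th, ...).
Applying that to "ikuxdfy" gives "iudy".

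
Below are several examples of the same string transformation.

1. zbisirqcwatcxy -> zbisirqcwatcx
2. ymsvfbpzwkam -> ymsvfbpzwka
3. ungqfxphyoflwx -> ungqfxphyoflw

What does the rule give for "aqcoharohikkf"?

Rule — delete the last character.
For "aqcoharohikkf" the result is "aqcoharohikk".

aqcoharohikk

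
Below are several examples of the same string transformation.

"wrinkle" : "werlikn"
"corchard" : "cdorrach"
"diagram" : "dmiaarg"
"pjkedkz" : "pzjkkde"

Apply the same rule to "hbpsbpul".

What's happening: take characters alternately from the front and the back (1st, last, 2nd, 2nd-last, ...).
On "hbpsbpul" that produces "hlbuppsb".

hlbuppsb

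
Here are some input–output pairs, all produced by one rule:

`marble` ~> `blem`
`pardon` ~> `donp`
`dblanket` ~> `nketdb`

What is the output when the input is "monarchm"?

rchmmo

In each case the input is transformed by: swap the front and back halves of the string, then delete the last 2 characters.
Applying both steps to "monarchm": "rchmmona", then "rchmmo".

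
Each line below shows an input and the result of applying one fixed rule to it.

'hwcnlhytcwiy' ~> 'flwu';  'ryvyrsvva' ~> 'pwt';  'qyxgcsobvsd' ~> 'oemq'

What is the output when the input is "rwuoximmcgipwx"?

pmkeu

What's happening: shift every letter 2 places backward in the alphabet (wrapping around), then keep one character in every 3, starting at position 1 (positions 1st, 4th, 7th, ...).
"rwuoximmcgipwx" → "pusmvgkkaegnuv" → "pmkeu".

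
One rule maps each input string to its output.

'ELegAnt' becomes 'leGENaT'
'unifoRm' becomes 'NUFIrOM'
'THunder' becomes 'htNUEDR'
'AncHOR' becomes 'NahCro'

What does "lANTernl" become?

aLtnRELN

Looking at the pairs, the operation is to swap each adjacent pair of characters (1↔2, 3↔4, ...), then flip the case of every letter.
"lANTernl" → "AlTNreln" → "aLtnRELN".
(Check on "unifoRm": → "nufiRom" → "NUFIrOM" ✓)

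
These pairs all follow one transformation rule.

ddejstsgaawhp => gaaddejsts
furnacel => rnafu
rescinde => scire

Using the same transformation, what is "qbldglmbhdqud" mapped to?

What's happening: delete the last 3 characters, then move the last 3 characters to the front (rotate right by 3).
Working it through for "qbldglmbhdqud": intermediate "qbldglmbhd", final "bhdqbldglm".

bhdqbldglm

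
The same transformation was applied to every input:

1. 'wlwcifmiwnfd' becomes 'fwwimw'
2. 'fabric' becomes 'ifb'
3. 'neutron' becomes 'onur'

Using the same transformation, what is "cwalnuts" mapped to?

The rule is to move the last 2 characters to the front (rotate right by 2), then keep every other character starting from the first (positions 1st, 3rd, 5th, ...).
Working it through for "cwalnuts": intermediate "tscwalnu", final "tcan".

tcan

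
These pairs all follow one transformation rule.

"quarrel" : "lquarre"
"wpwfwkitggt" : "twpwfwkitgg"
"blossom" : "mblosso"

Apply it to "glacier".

What's happening: move the last character to the front.
So "glacier" becomes "rglacie".

rglacie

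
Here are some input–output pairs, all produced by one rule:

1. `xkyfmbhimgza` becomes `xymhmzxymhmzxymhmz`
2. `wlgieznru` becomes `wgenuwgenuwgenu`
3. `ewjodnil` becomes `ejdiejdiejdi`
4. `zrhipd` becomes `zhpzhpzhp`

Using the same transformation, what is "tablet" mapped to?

Each output is the input with this applied: keep every other character starting from the first (positions 1st, 3rd, 5th, ...), then write the whole string 3 times in a row.
Applying both steps to "tablet": "tbe", then "tbetbetbe".

tbetbetbe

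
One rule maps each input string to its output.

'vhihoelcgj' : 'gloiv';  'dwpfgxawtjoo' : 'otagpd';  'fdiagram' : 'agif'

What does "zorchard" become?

The rule is to keep every other character starting from the first (positions 1st, 3rd, 5th, ...), then reverse the string.
Applying that to "zorchard" gives "rhrz".

rhrz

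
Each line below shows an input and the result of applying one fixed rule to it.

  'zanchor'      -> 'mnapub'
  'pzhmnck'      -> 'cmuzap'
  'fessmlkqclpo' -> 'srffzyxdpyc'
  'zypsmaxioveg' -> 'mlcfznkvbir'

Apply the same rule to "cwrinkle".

pjevaxy

The rule is to shift every letter 13 places forward in the alphabet (wrapping around) — i.e. ROT13, then delete the last character.
Working it through for "cwrinkle": intermediate "pjevaxyr", final "pjevaxy".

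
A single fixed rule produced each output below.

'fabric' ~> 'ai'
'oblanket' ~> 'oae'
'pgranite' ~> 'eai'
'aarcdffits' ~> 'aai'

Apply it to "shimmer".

ie

Looking at the pairs, the operation is to move the last character to the front, then keep only the vowels.
"shimmer" → "rshimme" → "ie".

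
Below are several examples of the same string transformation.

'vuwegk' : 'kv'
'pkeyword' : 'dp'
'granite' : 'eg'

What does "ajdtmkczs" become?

What's happening: move the last character to the front, then keep only the first 2 characters.
On "ajdtmkczs": the first step gives "sajdtmkcz", and the second then gives "sa".

sa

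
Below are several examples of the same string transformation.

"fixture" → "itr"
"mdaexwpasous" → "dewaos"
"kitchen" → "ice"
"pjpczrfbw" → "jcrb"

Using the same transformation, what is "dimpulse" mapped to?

iple

Each output is the input with this applied: keep every other character starting from the second (positions 2nd, 4th, 6th, ...).
On "dimpulse" that produces "iple".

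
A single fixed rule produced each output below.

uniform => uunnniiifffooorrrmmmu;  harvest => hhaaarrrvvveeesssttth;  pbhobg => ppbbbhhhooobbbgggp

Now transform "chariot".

cchhhaaarrriiioootttc

In each case the input is transformed by: repeat every character 3 times, then move the first character to the end.
Doing the same to "chariot": "cchhhaaarrriiioootttc".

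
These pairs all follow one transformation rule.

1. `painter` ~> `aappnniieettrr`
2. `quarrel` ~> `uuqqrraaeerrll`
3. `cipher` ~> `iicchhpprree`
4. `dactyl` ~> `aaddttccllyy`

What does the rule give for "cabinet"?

The rule is to swap each adjacent pair of characters (1↔2, 3↔4, ...), then double every character.
Starting from "cabinet": after the first operation, "acibent"; after the second, "aacciibbeenntt".

aacciibbeenntt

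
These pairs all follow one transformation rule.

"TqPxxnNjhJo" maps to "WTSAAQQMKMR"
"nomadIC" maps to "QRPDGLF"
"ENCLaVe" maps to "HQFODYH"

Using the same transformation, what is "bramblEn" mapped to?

The pattern: shift every letter 3 places forward in the alphabet (wrapping around), then convert every letter to uppercase.
Applying both steps to "bramblEn": "eudpeoHq", then "EUDPEOHQ".
(Check on "ENCLaVe": → "HQFOdYh" → "HQFODYH" ✓)

EUDPEOHQ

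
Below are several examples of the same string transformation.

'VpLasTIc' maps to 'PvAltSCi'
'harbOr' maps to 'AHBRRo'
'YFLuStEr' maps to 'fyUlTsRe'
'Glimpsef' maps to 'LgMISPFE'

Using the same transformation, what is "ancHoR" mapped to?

Rule — swap each adjacent pair of characters (1↔2, 3↔4, ...), then flip the case of every letter.
On "ancHoR": the first step gives "naHcRo", and the second then gives "NAhCrO".

NAhCrO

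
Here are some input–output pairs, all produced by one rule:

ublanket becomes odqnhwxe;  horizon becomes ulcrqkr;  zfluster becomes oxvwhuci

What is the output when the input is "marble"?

Looking at the pairs, the operation is to move the first 2 characters to the end (rotate left by 2), then shift every letter 3 places forward in the alphabet (wrapping around).
On "marble": the first step gives "rblema", and the second then gives "ueohpd".

ueohpd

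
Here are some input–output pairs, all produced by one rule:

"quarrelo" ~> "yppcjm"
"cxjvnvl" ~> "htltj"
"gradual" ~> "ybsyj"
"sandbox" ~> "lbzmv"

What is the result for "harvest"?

The transformation: delete the first 2 characters, then shift every letter 2 places backward in the alphabet (wrapping around).
For "harvest", step one produces "rvest"; step two turns that into "ptcqr".

ptcqr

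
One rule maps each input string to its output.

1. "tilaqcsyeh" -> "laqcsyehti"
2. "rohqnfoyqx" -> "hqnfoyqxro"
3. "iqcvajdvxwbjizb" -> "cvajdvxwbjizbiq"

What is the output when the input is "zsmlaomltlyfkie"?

mlaomltlyfkiezs

The rule is to move the first 2 characters to the end (rotate left by 2).
Applying that to "zsmlaomltlyfkie" gives "mlaomltlyfkiezs".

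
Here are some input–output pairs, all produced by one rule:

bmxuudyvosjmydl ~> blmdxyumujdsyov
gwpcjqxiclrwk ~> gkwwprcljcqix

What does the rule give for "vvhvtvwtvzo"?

vovzhvvttwv

Looking at the pairs, the operation is to take characters alternately from the front and the back (1st, last, 2nd, 2nd-last, ...).
Applying that to "vvhvtvwtvzo" gives "vovzhvvttwv".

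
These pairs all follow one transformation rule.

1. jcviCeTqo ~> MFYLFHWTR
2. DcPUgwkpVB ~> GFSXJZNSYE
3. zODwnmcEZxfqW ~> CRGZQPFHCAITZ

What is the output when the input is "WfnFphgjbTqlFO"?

The rule is to shift every letter 3 places forward in the alphabet (wrapping around), then convert every letter to uppercase.
Starting from "WfnFphgjbTqlFO": after the first operation, "ZiqIskjmeWtoIR"; after the second, "ZIQISKJMEWTOIR".

ZIQISKJMEWTOIR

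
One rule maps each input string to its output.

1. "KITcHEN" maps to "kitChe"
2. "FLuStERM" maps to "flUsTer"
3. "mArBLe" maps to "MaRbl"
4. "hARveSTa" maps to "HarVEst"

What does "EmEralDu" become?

In each case the input is transformed by: delete the last character, then flip the case of every letter.
On "EmEralDu": the first step gives "EmEralD", and the second then gives "eMeRALd".

eMeRALd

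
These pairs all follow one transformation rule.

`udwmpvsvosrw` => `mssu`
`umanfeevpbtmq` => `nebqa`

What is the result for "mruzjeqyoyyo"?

zqym

The pattern: move the first 3 characters to the end (rotate left by 3), then keep one character in every 3, starting at position 1 (positions 1st, 4th, 7th, ...).
"mruzjeqyoyyo" → "zjeqyoyyomru" → "zqym".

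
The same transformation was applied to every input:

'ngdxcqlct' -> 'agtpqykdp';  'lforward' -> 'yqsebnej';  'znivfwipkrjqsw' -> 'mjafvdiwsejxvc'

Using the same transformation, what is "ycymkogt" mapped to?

lgptlbzx

What's happening: shift every letter 13 places forward in the alphabet (wrapping around) — i.e. ROT13, then take characters alternately from the front and the back (1st, last, 2nd, 2nd-last, ...).
For "ycymkogt", step one produces "lplzxbtg"; step two turns that into "lgptlbzx".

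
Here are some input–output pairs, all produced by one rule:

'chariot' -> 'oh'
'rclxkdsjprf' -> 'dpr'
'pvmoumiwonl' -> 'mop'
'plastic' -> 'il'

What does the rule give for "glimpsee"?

sg

Each output is the input with this applied: move the first 3 characters to the end (rotate left by 3), then keep one character in every 3, starting at position 3 (positions 3rd, 6th, 9th, ...).
On "glimpsee": the first step gives "mpseegli", and the second then gives "sg".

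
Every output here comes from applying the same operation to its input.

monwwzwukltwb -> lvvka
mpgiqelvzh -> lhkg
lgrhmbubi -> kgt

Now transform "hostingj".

gsf

Rule — shift every letter 1 place backward in the alphabet (wrapping around), then keep one character in every 3, starting at position 1 (positions 1st, 4th, 7th, ...).
On "hostingj": the first step gives "gnrshmfi", and the second then gives "gsf".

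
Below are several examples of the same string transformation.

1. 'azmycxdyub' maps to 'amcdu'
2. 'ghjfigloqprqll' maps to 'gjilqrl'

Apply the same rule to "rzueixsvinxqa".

ruisixa

Looking at the pairs, the operation is to keep every other character starting from the first (positions 1st, 3rd, 5th, ...).
"rzueixsvinxqa" → "ruisixa".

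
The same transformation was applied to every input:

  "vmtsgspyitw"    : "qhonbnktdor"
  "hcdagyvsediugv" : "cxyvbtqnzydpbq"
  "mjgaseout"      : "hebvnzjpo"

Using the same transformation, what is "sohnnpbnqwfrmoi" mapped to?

The rule is to shift every letter 5 places backward in the alphabet (wrapping around).
On "sohnnpbnqwfrmoi" that produces "njciikwilramhjd".

njciikwilramhjd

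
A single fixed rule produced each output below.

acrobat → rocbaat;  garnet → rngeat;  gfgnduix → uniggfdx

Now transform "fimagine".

miigfean

Rule — sort the characters into reverse alphabetical order, then move the first character to the end.
Applying that to "fimagine" gives "miigfean".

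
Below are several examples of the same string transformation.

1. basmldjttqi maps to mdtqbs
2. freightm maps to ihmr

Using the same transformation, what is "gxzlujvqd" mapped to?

The rule is to move the first 3 characters to the end (rotate left by 3), then keep every other character starting from the first (positions 1st, 3rd, 5th, ...).
For "gxzlujvqd", step one produces "lujvqdgxz"; step two turns that into "ljqgz".

ljqgz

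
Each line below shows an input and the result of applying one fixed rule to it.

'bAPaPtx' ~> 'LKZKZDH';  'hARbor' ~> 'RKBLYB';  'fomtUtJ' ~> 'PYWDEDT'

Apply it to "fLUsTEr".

PVECDOB

Rule — shift every letter 10 places forward in the alphabet (wrapping around), then convert every letter to uppercase.
Starting from "fLUsTEr": after the first operation, "pVEcDOb"; after the second, "PVECDOB".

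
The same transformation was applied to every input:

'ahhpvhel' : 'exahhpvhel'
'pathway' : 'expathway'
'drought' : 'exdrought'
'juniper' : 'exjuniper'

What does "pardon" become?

Each output is the input with this applied: prepend "ex".
Doing the same to "pardon": "expardon".

expardon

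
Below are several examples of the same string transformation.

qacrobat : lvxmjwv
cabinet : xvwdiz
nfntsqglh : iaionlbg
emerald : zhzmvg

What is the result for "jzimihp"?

The transformation: shift every letter 5 places backward in the alphabet (wrapping around), then delete the last character.
"jzimihp" → "eudhdck" → "eudhdc".

eudhdc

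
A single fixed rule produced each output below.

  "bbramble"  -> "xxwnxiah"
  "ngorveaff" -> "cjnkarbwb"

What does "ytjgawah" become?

Rule — swap each adjacent pair of characters (1↔2, 3↔4, ...), then shift every letter 4 places backward in the alphabet (wrapping around).
Applying both steps to "ytjgawah": "tygjwaha", then "pucfswdw".

pucfswdw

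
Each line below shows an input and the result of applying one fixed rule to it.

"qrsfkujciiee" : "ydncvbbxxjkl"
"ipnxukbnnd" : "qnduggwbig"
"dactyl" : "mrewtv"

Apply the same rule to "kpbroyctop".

khrvmhidiu

Each output is the input with this applied: shift every letter 7 places backward in the alphabet (wrapping around), then move the first 3 characters to the end (rotate left by 3).
Applying that to "kpbroyctop" gives "khrvmhidiu".
(Check on "qrsfkujciiee": → "jklydncvbbxx" → "ydncvbbxxjkl" ✓)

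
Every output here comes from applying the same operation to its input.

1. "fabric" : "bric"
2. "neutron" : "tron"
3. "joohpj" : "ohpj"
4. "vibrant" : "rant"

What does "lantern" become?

What's happening: keep only the last 4 characters.
For "lantern" the result is "tern".

tern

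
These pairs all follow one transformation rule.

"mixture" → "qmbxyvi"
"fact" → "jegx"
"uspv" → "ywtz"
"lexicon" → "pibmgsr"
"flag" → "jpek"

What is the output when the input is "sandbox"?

Rule — shift every letter 4 places forward in the alphabet (wrapping around).
"sandbox" → "werhfsb".

werhfsb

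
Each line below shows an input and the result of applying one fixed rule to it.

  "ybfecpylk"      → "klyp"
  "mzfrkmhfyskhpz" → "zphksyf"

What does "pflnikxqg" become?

In each case the input is transformed by: take characters alternately from the front and the back (1st, last, 2nd, 2nd-last, ...), then keep every other character starting from the second (positions 2nd, 4th, 6th, ...).
For "pflnikxqg", step one produces "pgfqlxnki"; step two turns that into "gqxk".

gqxk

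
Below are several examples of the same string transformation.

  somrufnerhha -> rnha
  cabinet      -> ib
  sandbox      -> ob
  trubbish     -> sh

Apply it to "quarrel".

The rule is to sort the characters into reverse alphabetical order, then keep one character in every 3, starting at position 3 (positions 3rd, 6th, 9th, ...).
"quarrel" → "urrqlea" → "re".
(Check on "sandbox": → "xsondba" → "ob" ✓)

re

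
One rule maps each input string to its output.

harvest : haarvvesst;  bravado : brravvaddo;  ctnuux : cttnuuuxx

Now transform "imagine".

immagginne

In each case the input is transformed by: repeat every character 3 times, then keep every other character starting from the second (positions 2nd, 4th, 6th, ...).
For "imagine", step one produces "iiimmmaaagggiiinnneee"; step two turns that into "immagginne".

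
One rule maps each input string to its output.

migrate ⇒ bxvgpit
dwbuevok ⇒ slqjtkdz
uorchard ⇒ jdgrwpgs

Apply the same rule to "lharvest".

awpgkthi

What's happening: shift every letter 11 places backward in the alphabet (wrapping around).
"lharvest" → "awpgkthi".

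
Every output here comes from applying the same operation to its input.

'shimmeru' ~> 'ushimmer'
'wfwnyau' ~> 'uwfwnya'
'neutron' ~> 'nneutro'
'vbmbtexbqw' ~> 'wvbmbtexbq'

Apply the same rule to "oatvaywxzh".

hoatvaywxz

The transformation: move the last character to the front.
For "oatvaywxzh" the result is "hoatvaywxz".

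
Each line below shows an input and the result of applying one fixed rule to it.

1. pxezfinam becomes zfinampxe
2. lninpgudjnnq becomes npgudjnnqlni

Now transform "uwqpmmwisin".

The rule is to move the first 3 characters to the end (rotate left by 3).
So "uwqpmmwisin" becomes "pmmwisinuwq".

pmmwisinuwq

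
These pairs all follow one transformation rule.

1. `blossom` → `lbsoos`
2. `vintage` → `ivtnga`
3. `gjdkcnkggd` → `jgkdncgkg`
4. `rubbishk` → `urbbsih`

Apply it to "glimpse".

Looking at the pairs, the operation is to delete the last character, then swap each adjacent pair of characters (1↔2, 3↔4, ...).
"glimpse" → "glimps" → "lgmisp".
(Check on "vintage": → "vintag" → "ivtnga" ✓)

lgmisp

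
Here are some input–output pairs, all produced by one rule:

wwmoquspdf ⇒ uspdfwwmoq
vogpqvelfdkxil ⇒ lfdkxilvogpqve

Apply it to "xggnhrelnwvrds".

lnwvrdsxggnhre

The transformation: swap the front and back halves of the string.
So "xggnhrelnwvrds" becomes "lnwvrdsxggnhre".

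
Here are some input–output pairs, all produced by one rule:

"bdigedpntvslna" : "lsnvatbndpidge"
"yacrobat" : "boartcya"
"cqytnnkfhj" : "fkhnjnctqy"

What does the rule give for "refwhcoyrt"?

yorcthrwef

In each case the input is transformed by: move the last 3 characters to the front (rotate right by 3), then take characters alternately from the front and the back (1st, last, 2nd, 2nd-last, ...).
Working it through for "refwhcoyrt": intermediate "yrtrefwhco", final "yorcthrwef".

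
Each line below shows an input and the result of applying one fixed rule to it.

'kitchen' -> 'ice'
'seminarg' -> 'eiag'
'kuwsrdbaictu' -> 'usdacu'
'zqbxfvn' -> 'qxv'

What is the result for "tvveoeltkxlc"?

The transformation: keep every other character starting from the second (positions 2nd, 4th, 6th, ...).
Applying that to "tvveoeltkxlc" gives "veetxc".

veetxc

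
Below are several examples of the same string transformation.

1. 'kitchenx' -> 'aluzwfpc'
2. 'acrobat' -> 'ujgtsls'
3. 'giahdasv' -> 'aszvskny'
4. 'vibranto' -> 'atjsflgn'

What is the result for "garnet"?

sjfwly

The transformation: move the first character to the end, then shift every letter 8 places backward in the alphabet (wrapping around).
On "garnet" that produces "sjfwly".
(Check on "kitchenx": → "itchenxk" → "aluzwfpc" ✓)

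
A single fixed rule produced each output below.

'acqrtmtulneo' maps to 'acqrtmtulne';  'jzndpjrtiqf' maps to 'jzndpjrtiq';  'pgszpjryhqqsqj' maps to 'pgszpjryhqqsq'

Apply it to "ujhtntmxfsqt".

The rule is to delete the last character.
Doing the same to "ujhtntmxfsqt": "ujhtntmxfsq".

ujhtntmxfsq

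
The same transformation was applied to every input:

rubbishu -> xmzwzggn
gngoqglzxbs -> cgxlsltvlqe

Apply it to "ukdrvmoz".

rtezpiwa

Each output is the input with this applied: move the last 3 characters to the front (rotate right by 3), then shift every letter 5 places forward in the alphabet (wrapping around).
"ukdrvmoz" → "mozukdrv" → "rtezpiwa".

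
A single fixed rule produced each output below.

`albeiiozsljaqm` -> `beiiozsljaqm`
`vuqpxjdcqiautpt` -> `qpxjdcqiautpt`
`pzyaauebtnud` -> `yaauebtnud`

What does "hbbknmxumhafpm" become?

What's happening: delete the first 2 characters.
Doing the same to "hbbknmxumhafpm": "bknmxumhafpm".

bknmxumhafpm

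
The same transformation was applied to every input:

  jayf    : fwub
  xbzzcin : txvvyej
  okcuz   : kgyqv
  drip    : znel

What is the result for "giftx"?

cebpt

The transformation: shift every letter 4 places backward in the alphabet (wrapping around).
So "giftx" becomes "cebpt".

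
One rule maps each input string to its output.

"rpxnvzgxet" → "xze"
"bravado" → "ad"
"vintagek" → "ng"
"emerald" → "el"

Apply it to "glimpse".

The transformation: keep one character in every 3, starting at position 3 (positions 3rd, 6th, 9th, ...).
Applying that to "glimpse" gives "is".

is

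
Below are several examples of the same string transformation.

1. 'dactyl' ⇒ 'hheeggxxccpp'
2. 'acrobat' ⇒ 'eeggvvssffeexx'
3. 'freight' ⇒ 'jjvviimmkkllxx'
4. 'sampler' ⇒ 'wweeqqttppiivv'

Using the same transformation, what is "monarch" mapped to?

The pattern: shift every letter 4 places forward in the alphabet (wrapping around), then double every character.
Starting from "monarch": after the first operation, "qsrevgl"; after the second, "qqssrreevvggll".
(Check on "acrobat": → "egvsfex" → "eeggvvssffeexx" ✓)

qqssrreevvggll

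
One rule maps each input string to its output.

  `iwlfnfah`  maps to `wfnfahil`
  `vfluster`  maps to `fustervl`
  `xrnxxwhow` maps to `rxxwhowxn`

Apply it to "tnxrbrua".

The pattern: move the first 2 characters to the end (rotate left by 2), then swap the first and last characters.
On "tnxrbrua" that produces "nrbruatx".

nrbruatx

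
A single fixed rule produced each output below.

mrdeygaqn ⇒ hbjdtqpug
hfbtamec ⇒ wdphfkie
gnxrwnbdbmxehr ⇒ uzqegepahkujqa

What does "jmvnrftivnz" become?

quiwlyqcmpy

The transformation: move the first 3 characters to the end (rotate left by 3), then shift every letter 3 places forward in the alphabet (wrapping around).
On "jmvnrftivnz": the first step gives "nrftivnzjmv", and the second then gives "quiwlyqcmpy".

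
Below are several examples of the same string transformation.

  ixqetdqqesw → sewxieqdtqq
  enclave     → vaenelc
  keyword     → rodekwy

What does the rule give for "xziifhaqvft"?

Looking at the pairs, the operation is to swap each adjacent pair of characters (1↔2, 3↔4, ...), then move the last 3 characters to the front (rotate right by 3).
On "xziifhaqvft": the first step gives "zxiihfqafvt", and the second then gives "fvtzxiihfqa".

fvtzxiihfqa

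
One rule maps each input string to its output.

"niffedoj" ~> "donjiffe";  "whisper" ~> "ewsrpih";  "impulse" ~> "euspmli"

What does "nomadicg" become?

aonmigdc

The pattern: sort the characters into reverse alphabetical order, then move the last character to the front.
"nomadicg" → "onmigdca" → "aonmigdc".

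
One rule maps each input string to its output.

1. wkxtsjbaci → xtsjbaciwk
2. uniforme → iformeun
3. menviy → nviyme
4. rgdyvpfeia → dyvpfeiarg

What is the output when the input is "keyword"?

ywordke

Each output is the input with this applied: move the first 2 characters to the end (rotate left by 2).
On "keyword" that produces "ywordke".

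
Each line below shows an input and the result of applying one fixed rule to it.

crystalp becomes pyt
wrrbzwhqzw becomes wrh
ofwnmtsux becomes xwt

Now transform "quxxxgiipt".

txi

The transformation: take characters alternately from the front and the back (1st, last, 2nd, 2nd-last, ...), then keep one character in every 3, starting at position 2 (positions 2nd, 5th, 8th, ...).
On "quxxxgiipt": the first step gives "qtupxixixg", and the second then gives "txi".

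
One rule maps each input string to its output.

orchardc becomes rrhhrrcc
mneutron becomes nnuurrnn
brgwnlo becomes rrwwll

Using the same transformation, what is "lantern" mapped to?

aattrr

The rule is to keep every other character starting from the second (positions 2nd, 4th, 6th, ...), then double every character.
On "lantern" that produces "aattrr".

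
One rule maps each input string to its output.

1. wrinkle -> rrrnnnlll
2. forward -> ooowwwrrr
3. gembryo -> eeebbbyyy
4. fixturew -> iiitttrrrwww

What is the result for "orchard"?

The pattern: keep every other character starting from the second (positions 2nd, 4th, 6th, ...), then repeat every character 3 times.
Starting from "orchard": after the first operation, "rhr"; after the second, "rrrhhhrrr".

rrrhhhrrr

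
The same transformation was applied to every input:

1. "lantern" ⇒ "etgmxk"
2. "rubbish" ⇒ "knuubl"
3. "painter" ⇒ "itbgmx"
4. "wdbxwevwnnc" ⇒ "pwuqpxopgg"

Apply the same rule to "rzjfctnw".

kscyvmg

Looking at the pairs, the operation is to shift every letter 7 places backward in the alphabet (wrapping around), then delete the last character.
Applying both steps to "rzjfctnw": "kscyvmgp", then "kscyvmg".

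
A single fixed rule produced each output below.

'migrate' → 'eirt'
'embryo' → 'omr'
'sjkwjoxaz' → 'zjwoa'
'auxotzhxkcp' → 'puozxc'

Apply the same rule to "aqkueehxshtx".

xquexh

The pattern: move the last character to the front, then keep every other character starting from the first (positions 1st, 3rd, 5th, ...).
Applying both steps to "aqkueehxshtx": "xaqkueehxsht", then "xquexh".
(Check on "embryo": → "oembry" → "omr" ✓)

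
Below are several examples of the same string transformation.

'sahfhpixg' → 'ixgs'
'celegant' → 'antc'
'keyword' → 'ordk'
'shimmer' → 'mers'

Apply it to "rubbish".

In each case the input is transformed by: move the last 3 characters to the front (rotate right by 3), then keep only the first 4 characters.
"rubbish" → "ishrubb" → "ishr".

ishr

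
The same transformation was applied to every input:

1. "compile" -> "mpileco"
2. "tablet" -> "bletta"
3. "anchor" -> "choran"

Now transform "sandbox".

ndboxsa

The transformation: move the first 2 characters to the end (rotate left by 2).
For "sandbox" the result is "ndboxsa".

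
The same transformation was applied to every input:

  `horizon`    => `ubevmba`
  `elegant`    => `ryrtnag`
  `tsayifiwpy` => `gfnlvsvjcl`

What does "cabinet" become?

pnovarg

The pattern: shift every letter 13 places forward in the alphabet (wrapping around) — i.e. ROT13.
"cabinet" → "pnovarg".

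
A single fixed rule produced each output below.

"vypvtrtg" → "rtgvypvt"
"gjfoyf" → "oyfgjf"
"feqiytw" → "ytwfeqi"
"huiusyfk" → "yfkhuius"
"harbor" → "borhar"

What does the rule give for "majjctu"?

The rule is to move the last 3 characters to the front (rotate right by 3).
On "majjctu" that produces "ctumajj".

ctumajj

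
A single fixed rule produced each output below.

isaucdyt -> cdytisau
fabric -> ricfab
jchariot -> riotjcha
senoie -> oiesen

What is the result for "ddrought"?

What's happening: swap the front and back halves of the string.
Applying that to "ddrought" gives "ughtddro".

ughtddro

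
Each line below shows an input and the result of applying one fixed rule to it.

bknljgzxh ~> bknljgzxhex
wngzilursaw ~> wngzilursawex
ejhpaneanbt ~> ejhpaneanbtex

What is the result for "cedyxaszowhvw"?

The transformation: append "ex".
Applying that to "cedyxaszowhvw" gives "cedyxaszowhvwex".

cedyxaszowhvwex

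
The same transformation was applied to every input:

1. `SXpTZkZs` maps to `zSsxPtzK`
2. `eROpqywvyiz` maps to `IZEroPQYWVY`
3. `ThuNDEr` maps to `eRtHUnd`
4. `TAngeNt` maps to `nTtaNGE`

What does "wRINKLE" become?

The transformation: flip the case of every letter, then move the last 2 characters to the front (rotate right by 2).
For "wRINKLE", step one produces "Wrinkle"; step two turns that into "leWrink".

leWrink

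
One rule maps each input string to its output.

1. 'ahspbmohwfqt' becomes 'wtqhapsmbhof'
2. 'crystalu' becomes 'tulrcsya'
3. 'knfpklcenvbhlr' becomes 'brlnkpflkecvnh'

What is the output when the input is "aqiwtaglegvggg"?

vggqawiatlggeg

The pattern: swap each adjacent pair of characters (1↔2, 3↔4, ...), then move the last 3 characters to the front (rotate right by 3).
Applying both steps to "aqiwtaglegvggg": "qawiatlggegvgg", then "vggqawiatlggeg".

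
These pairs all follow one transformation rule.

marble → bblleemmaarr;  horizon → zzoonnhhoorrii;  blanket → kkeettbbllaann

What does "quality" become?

The transformation: move the last 3 characters to the front (rotate right by 3), then double every character.
"quality" → "ityqual" → "iittyyqquuaall".
(Check on "horizon": → "zonhori" → "zzoonnhhoorrii" ✓)

iittyyqquuaall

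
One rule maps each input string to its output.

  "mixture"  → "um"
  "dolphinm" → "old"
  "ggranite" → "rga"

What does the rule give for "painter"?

Rule — sort the characters into reverse alphabetical order, then keep one character in every 3, starting at position 2 (positions 2nd, 5th, 8th, ...).
For "painter", step one produces "trpniea"; step two turns that into "ri".

ri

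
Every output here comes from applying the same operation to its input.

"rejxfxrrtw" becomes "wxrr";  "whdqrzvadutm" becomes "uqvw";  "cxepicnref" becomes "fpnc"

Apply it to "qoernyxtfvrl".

vrxq

Looking at the pairs, the operation is to keep one character in every 3, starting at position 1 (positions 1st, 4th, 7th, ...), then swap the first and last characters.
For "qoernyxtfvrl", step one produces "qrxv"; step two turns that into "vrxq".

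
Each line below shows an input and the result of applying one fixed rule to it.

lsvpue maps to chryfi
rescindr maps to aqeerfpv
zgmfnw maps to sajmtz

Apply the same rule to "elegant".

nagryrt

The pattern: shift every letter 13 places forward in the alphabet (wrapping around) — i.e. ROT13, then move the last 3 characters to the front (rotate right by 3).
On "elegant": the first step gives "ryrtnag", and the second then gives "nagryrt".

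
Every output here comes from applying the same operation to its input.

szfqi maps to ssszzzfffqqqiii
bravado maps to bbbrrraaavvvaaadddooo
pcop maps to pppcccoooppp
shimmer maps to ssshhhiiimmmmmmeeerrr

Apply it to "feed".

fffeeeeeeddd

Rule — repeat every character 3 times.
"feed" → "fffeeeeeeddd".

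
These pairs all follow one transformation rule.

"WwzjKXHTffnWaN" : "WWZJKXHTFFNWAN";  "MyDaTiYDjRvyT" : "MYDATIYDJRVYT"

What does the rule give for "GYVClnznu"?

GYVCLNZNU

Looking at the pairs, the operation is to convert every letter to uppercase.
For "GYVClnznu" the result is "GYVCLNZNU".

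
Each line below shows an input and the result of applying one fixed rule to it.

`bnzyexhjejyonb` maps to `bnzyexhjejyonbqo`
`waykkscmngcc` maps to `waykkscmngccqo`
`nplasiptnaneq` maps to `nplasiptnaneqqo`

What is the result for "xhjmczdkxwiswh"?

The rule is to append "qo".
So "xhjmczdkxwiswh" becomes "xhjmczdkxwiswhqo".

xhjmczdkxwiswhqo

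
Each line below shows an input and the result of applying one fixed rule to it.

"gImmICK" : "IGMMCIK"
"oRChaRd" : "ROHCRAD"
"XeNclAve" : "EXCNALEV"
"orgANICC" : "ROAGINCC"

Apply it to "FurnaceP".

In each case the input is transformed by: swap each adjacent pair of characters (1↔2, 3↔4, ...), then convert every letter to uppercase.
Starting from "FurnaceP": after the first operation, "uFnrcaPe"; after the second, "UFNRCAPE".

UFNRCAPE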